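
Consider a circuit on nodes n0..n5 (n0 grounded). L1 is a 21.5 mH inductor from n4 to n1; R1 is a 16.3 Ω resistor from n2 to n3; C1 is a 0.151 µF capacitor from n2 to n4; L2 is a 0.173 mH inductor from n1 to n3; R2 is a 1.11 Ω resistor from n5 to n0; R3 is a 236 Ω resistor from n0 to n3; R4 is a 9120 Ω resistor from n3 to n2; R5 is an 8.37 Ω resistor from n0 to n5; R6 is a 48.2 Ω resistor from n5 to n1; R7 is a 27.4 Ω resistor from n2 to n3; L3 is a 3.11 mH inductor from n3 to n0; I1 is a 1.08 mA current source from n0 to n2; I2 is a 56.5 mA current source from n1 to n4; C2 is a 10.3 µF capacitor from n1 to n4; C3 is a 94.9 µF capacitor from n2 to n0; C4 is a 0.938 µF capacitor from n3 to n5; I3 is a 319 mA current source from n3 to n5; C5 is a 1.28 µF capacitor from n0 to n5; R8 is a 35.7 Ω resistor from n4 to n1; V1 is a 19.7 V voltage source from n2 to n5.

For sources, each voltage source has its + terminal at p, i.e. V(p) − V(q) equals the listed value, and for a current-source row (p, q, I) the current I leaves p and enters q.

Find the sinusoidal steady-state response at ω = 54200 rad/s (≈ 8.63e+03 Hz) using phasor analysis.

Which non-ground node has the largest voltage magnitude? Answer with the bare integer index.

5

Element admittances at ω=54200 rad/s:
  Y(L1) = 0.000-0.0008581j S between n4,n1
  Y(R1) = 0.06135+0.000j S between n2,n3
  Y(C1) = 0.000+0.008184j S between n2,n4
  Y(L2) = 0.000-0.1066j S between n1,n3
  Y(R2) = 0.9009+0.000j S between n5,n0
  Y(R3) = 0.004237+0.000j S between n0,n3
  Y(R4) = 0.0001096+0.000j S between n3,n2
  Y(R5) = 0.1195+0.000j S between n0,n5
  Y(R6) = 0.02075+0.000j S between n5,n1
  Y(R7) = 0.03650+0.000j S between n2,n3
  Y(L3) = 0.000-0.005933j S between n3,n0
  I1: injects 0.00108 A into n2 (from n0)
  I2: injects 0.0565 A into n4 (from n1)
  Y(C2) = 0.000+0.5583j S between n1,n4
  Y(C3) = 0.000+5.144j S between n2,n0
  Y(C4) = 0.000+0.05084j S between n3,n5
  I3: injects 0.319 A into n5 (from n3)
  Y(C5) = 0.000+0.06938j S between n0,n5
  Y(R8) = 0.02801+0.000j S between n4,n1
  V1: constraint V(n2)−V(n5) = 19.7
Assemble and solve the 6×6 MNA system:
  V(n1)=-8.465-10.41j  V(n2)=0.9813-3.678j  V(n3)=-6.441-7.896j  V(n4)=-8.328-10.40j  V(n5)=-18.72-3.678j
  i(V1)=-19.59-5.537j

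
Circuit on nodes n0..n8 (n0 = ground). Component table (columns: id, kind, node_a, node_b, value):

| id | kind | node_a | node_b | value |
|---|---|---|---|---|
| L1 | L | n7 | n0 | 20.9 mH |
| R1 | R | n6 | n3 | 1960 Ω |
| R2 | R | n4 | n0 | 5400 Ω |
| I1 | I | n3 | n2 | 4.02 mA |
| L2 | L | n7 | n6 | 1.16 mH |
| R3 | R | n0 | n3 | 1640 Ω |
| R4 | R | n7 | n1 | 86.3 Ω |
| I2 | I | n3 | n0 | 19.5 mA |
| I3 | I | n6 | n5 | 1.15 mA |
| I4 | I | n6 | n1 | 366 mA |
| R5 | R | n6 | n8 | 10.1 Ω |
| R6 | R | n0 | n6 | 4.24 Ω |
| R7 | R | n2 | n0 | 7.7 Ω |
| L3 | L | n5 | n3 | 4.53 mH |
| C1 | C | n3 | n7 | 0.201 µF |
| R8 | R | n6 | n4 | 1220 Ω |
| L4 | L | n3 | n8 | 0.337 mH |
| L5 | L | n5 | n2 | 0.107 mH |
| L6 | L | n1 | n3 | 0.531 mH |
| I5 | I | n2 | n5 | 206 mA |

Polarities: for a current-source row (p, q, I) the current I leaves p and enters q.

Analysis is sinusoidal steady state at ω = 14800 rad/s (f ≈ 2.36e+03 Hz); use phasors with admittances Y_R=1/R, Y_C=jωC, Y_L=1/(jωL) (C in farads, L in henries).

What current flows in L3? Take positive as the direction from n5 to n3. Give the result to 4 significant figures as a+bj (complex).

MNA unknowns: 8 node voltages V₁..V_8
L1: Y=0.000-0.003233j on G[7,0]
R1: Y=0.0005102+0.000j on G[6,3]
R2: Y=0.0001852+0.000j on G[4,0]
I1: z[3]−=0.00402, z[2]+=0.00402
L2: Y=0.000-0.05825j on G[7,6]
R3: Y=0.0006098+0.000j on G[0,3]
R4: Y=0.01159+0.000j on G[7,1]
I2: z[3]−=0.0195, z[0]+=0.0195
I3: z[6]−=0.00115, z[5]+=0.00115
I4: z[6]−=0.366, z[1]+=0.366
R5: Y=0.09901+0.000j on G[6,8]
R6: Y=0.2358+0.000j on G[0,6]
R7: Y=0.1299+0.000j on G[2,0]
L3: Y=0.000-0.01492j on G[5,3]
C1: Y=0.000+0.002975j on G[3,7]
R8: Y=0.0008197+0.000j on G[6,4]
L4: Y=0.000-0.2005j on G[3,8]
L5: Y=0.000-0.6315j on G[5,2]
L6: Y=0.000-0.1272j on G[1,3]
I5: z[2]−=0.206, z[5]+=0.206
solve → V1=2.929+3.916j, V2=0.1902-0.2758j, V3=2.648+1.392j, V4=-0.1676+0.1103j, V5=0.2469+0.08315j, V6=-0.2055+0.1352j, V7=-0.9500+0.8321j, V8=2.588+0.01292j

-0.01953+0.03582j A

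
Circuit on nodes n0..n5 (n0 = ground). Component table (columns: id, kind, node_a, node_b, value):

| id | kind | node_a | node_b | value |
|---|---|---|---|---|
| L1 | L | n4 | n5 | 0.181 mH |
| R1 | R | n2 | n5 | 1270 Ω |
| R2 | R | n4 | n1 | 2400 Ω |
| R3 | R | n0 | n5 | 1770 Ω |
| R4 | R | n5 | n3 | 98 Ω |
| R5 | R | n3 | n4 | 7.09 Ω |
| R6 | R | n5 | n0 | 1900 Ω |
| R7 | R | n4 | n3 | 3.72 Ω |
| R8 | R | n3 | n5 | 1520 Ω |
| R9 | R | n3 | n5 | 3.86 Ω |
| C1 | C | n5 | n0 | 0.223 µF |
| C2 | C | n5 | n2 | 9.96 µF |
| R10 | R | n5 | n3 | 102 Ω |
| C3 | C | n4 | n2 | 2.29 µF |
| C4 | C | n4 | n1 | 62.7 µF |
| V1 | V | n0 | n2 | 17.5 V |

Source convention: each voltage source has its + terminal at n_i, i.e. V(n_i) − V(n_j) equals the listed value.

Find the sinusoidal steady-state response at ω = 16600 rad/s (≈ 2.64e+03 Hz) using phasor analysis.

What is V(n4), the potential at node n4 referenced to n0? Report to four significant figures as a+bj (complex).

Apply KCL at each of the 5 non-ground nodes and solve the resulting linear system.
Node n1: branches {R2, C4} → V_1 = -17.17-0.1101j
Node n2: branches {R1, C2, C3, V1} → V_2 = -17.50+0.000j
Node n3: branches {R4, R5, R7, R8, R9, R10} → V_3 = -17.18-0.09984j
Node n4: branches {L1, R2, R5, R7, C3, C4} → V_4 = -17.17-0.1101j
Node n5: branches {L1, R1, R3, R4, R6, R8, R9, C1, C2, R10} → V_5 = -17.19-0.08478j
Source currents: i(V1)=-0.01845-0.06373j

-17.17-0.1101j V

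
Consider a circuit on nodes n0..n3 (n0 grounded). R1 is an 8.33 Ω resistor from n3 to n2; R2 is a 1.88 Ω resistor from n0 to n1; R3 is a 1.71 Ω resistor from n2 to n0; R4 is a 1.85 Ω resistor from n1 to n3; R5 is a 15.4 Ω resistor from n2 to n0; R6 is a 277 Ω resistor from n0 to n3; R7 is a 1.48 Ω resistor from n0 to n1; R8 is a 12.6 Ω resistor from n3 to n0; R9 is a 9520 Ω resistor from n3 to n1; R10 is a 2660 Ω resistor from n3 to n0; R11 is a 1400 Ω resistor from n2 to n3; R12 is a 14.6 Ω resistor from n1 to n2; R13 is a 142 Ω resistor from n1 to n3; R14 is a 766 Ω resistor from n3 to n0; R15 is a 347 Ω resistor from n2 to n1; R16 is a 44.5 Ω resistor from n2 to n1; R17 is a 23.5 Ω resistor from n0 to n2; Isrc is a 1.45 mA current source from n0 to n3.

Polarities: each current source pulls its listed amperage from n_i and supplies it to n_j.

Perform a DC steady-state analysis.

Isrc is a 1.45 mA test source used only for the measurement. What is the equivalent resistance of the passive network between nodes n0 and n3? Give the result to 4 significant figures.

R_eq = 1.765 Ω

MNA unknowns: 3 node voltages V₁..V_3
R1: Y=0.1200 on G[3,2]
R2: Y=0.5319 on G[0,1]
R3: Y=0.5848 on G[2,0]
R4: Y=0.5405 on G[1,3]
R5: Y=0.06494 on G[2,0]
R6: Y=0.003610 on G[0,3]
R7: Y=0.6757 on G[0,1]
R8: Y=0.07937 on G[3,0]
R9: Y=0.0001050 on G[3,1]
R10: Y=0.0003759 on G[3,0]
R11: Y=0.0007143 on G[2,3]
R12: Y=0.06849 on G[1,2]
R13: Y=0.007042 on G[1,3]
R14: Y=0.001305 on G[3,0]
R15: Y=0.002882 on G[2,1]
R16: Y=0.02247 on G[2,1]
R17: Y=0.04255 on G[0,2]
Isrc: z[0]−=0.00145, z[3]+=0.00145
solve → V1=0.0007796, V2=0.0004216, V3=0.002560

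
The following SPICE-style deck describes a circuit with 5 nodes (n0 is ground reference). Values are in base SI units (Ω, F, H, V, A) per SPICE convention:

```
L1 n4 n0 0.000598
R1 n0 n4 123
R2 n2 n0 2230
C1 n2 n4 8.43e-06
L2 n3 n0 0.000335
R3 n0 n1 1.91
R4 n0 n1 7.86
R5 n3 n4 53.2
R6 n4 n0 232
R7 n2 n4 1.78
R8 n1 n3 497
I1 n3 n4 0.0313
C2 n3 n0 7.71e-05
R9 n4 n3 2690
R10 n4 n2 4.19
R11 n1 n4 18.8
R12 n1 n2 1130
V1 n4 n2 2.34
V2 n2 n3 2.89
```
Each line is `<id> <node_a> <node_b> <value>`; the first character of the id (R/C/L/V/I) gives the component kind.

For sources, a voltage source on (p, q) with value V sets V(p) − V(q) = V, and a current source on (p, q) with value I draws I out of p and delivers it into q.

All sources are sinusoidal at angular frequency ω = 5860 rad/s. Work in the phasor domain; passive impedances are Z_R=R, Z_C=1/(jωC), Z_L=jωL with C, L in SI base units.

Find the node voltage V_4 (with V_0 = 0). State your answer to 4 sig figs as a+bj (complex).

MNA unknowns: 4 node voltages V₁..V_4 plus 2 source currents (V1, V2)
L1: Y=0.000-0.2854j on G[4,0]
R1: Y=0.008130+0.000j on G[0,4]
R2: Y=0.0004484+0.000j on G[2,0]
C1: Y=0.000+0.04940j on G[2,4]
L2: Y=0.000-0.5094j on G[3,0]
R3: Y=0.5236+0.000j on G[0,1]
R4: Y=0.1272+0.000j on G[0,1]
R5: Y=0.01880+0.000j on G[3,4]
R6: Y=0.004310+0.000j on G[4,0]
R7: Y=0.5618+0.000j on G[2,4]
R8: Y=0.002012+0.000j on G[1,3]
I1: z[3]−=0.0313, z[4]+=0.0313
C2: Y=0.000+0.4518j on G[3,0]
R9: Y=0.0003717+0.000j on G[4,3]
R10: Y=0.2387+0.000j on G[4,2]
R11: Y=0.05319+0.000j on G[1,4]
R12: Y=0.0008850+0.000j on G[1,2]
V1: row V4−V2=2.34, i_V1 at 4,2
V2: row V2−V3=2.89, i_V2 at 2,3
solve → V1=0.05002-0.009838j, V2=-1.485-0.1240j, V3=-4.375-0.1240j, V4=0.8549-0.1240j
aux → i_V1=-1.960+0.1360j, i_V2=-0.08500+0.2517j

0.8549-0.1240j V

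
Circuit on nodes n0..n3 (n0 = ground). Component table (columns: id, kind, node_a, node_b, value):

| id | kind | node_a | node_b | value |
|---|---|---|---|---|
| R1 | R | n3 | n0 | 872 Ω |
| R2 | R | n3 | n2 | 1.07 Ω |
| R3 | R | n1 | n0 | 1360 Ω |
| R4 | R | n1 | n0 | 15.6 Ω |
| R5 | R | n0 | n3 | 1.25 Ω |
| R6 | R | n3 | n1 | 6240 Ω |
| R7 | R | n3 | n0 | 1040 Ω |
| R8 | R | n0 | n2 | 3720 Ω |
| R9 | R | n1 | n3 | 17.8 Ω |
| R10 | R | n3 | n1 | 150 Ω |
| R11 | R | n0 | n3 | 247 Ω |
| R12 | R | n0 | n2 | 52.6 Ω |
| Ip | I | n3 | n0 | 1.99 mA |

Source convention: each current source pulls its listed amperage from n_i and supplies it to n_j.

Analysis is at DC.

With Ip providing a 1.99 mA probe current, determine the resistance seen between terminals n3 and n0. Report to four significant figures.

R_eq = 1.167 Ω

MNA unknowns: 3 node voltages V₁..V_3
R1: Y=0.001147 on G[3,0]
R2: Y=0.9346 on G[3,2]
R3: Y=0.0007353 on G[1,0]
R4: Y=0.06410 on G[1,0]
R5: Y=0.8000 on G[0,3]
R6: Y=0.0001603 on G[3,1]
R7: Y=0.0009615 on G[3,0]
R8: Y=0.0002688 on G[0,2]
R9: Y=0.05618 on G[1,3]
R10: Y=0.006667 on G[3,1]
R11: Y=0.004049 on G[0,3]
R12: Y=0.01901 on G[0,2]
Ip: z[3]−=0.00199, z[0]+=0.00199
solve → V1=-0.001144, V2=-0.002275, V3=-0.002322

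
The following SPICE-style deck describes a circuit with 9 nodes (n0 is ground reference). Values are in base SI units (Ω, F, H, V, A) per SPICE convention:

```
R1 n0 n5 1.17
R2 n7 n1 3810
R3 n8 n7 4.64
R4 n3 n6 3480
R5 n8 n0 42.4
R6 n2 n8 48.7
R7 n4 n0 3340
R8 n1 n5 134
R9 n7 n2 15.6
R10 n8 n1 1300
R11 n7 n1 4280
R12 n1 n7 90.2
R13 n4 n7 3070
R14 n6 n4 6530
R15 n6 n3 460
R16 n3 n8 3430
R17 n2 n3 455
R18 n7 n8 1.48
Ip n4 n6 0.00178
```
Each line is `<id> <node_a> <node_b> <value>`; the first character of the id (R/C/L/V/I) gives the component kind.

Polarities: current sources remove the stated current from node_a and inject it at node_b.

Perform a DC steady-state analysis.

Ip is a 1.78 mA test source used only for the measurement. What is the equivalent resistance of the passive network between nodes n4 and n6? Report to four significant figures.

Element admittances at DC:
  Y(R1) = 0.8547 S between n0,n5
  Y(R2) = 0.0002625 S between n7,n1
  Y(R3) = 0.2155 S between n8,n7
  Y(R4) = 0.0002874 S between n3,n6
  Y(R5) = 0.02358 S between n8,n0
  Y(R6) = 0.02053 S between n2,n8
  Y(R7) = 0.0002994 S between n4,n0
  Y(R8) = 0.007463 S between n1,n5
  Y(R9) = 0.06410 S between n7,n2
  Y(R10) = 0.0007692 S between n8,n1
  Y(R11) = 0.0002336 S between n7,n1
  Y(R12) = 0.01109 S between n1,n7
  Y(R13) = 0.0003257 S between n4,n7
  Y(R14) = 0.0001531 S between n6,n4
  Y(R15) = 0.002174 S between n6,n3
  Y(R16) = 0.0002915 S between n3,n8
  Y(R17) = 0.002198 S between n2,n3
  Y(R18) = 0.6757 S between n7,n8
  Ip: injects 0.00178 A into n6 (from n4)
Assemble and solve the 8×8 MNA system:
  V(n1)=0.01375  V(n2)=0.03547  V(n3)=0.5553  V(n4)=-2.065  V(n5)=0.0001190  V(n6)=1.083  V(n7)=0.02200  V(n8)=0.02190

R_eq = 1768. Ω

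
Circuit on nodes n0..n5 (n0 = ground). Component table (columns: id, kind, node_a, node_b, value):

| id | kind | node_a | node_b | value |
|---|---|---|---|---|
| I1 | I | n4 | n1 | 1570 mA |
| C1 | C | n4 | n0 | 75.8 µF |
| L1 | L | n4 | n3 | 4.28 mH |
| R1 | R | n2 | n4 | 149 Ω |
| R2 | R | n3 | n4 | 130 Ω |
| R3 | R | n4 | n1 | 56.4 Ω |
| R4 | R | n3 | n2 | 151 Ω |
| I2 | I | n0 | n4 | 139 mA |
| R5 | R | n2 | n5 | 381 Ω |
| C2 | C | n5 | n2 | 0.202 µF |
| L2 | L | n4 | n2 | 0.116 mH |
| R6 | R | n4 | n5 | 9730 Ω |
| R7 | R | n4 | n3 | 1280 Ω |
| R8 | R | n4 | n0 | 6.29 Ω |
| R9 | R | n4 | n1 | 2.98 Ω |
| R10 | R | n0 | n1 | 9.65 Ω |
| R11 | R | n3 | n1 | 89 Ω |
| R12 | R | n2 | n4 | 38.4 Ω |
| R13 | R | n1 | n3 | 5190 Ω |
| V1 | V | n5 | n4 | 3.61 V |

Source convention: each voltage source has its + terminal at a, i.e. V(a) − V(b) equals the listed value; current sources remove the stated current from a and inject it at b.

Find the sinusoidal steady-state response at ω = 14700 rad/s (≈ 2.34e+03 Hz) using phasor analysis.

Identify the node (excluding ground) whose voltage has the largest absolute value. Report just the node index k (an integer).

MNA unknowns: 5 node voltages V₁..V_5 plus 1 source current (V1)
I1: z[4]−=1.57, z[1]+=1.57
C1: Y=0.000+1.114j on G[4,0]
L1: Y=0.000-0.01589j on G[4,3]
R1: Y=0.006711+0.000j on G[2,4]
R2: Y=0.007692+0.000j on G[3,4]
R3: Y=0.01773+0.000j on G[4,1]
R4: Y=0.006623+0.000j on G[3,2]
I2: z[0]−=0.139, z[4]+=0.139
R5: Y=0.002625+0.000j on G[2,5]
C2: Y=0.000+0.002969j on G[5,2]
L2: Y=0.000-0.5864j on G[4,2]
R6: Y=0.0001028+0.000j on G[4,5]
R7: Y=0.0007813+0.000j on G[4,3]
R8: Y=0.1590+0.000j on G[4,0]
R9: Y=0.3356+0.000j on G[4,1]
R10: Y=0.1036+0.000j on G[0,1]
R11: Y=0.01124+0.000j on G[3,1]
R12: Y=0.02604+0.000j on G[2,4]
R13: Y=0.0001927+0.000j on G[1,3]
V1: row V5−V4=3.61, i_V1 at 5,4
solve → V1=3.347+0.1564j, V2=-0.06379+0.2108j, V3=1.031+0.8194j, V4=-0.04033+0.1808j, V5=3.570+0.1808j
aux → i_V1=-0.009997-0.01071j

5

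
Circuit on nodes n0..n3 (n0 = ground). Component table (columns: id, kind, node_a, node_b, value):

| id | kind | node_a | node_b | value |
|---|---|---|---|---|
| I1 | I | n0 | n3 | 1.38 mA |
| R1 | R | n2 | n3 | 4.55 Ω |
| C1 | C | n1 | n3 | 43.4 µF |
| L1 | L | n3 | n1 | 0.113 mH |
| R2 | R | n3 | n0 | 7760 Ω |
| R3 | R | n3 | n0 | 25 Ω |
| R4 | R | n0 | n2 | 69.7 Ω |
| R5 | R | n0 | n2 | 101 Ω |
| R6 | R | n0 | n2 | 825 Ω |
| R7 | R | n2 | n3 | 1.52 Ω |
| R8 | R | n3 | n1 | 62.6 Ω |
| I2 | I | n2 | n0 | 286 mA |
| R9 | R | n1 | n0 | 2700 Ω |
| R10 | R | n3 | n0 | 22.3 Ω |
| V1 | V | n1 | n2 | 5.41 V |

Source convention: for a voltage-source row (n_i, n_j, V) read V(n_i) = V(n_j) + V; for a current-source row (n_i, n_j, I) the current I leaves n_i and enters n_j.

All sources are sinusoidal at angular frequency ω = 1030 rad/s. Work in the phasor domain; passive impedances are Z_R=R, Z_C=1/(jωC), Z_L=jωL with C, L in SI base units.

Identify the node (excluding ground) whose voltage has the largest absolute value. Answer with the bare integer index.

Apply KCL at each of the 3 non-ground nodes and solve the resulting linear system.
Node n1: branches {C1, L1, R8, R9, V1} → V_1 = -1.282+0.4111j
Node n2: branches {R1, R4, R5, R6, R7, I2, V1} → V_2 = -6.692+0.4111j
Node n3: branches {I1, R1, C1, L1, R2, R3, R7, R8, R10} → V_3 = -1.339-0.1250j
Source currents: i(V1)=-4.582+0.4810j

2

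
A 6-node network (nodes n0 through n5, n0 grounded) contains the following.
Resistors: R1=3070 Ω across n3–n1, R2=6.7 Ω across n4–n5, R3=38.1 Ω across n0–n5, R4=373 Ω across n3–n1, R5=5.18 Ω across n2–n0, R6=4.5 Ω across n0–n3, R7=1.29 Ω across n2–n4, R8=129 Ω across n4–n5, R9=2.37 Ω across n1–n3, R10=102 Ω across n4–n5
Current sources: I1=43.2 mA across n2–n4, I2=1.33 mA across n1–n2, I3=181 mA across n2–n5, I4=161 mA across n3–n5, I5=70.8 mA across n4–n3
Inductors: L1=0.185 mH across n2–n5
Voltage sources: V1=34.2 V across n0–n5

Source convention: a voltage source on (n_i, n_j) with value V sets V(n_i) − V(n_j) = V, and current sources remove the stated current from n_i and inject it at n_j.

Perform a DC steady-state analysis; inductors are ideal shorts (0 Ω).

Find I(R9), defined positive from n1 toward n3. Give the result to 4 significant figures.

Element admittances at DC:
  Y(R1) = 0.0003257 S between n3,n1
  Y(R2) = 0.1493 S between n4,n5
  Y(R3) = 0.02625 S between n0,n5
  I1: injects 0.0432 A into n4 (from n2)
  Y(R4) = 0.002681 S between n3,n1
  I2: injects 0.00133 A into n2 (from n1)
  Y(R5) = 0.1931 S between n2,n0
  L1: short n2↔n5 (DC inductor)
  I3: injects 0.181 A into n5 (from n2)
  I4: injects 0.161 A into n5 (from n3)
  Y(R6) = 0.2222 S between n0,n3
  Y(R7) = 0.7752 S between n2,n4
  Y(R8) = 0.007752 S between n4,n5
  I5: injects 0.0708 A into n3 (from n4)
  Y(R9) = 0.4219 S between n1,n3
  Y(R10) = 0.009804 S between n4,n5
  V1: constraint V(n0)−V(n5) = 34.2
Assemble and solve the 7×7 MNA system:
  V(n1)=-0.4150  V(n2)=-34.20  V(n3)=-0.4119  V(n4)=-34.23  V(n5)=-34.20
  i(L1)=6.357  i(V1)=-7.591

-0.001321 A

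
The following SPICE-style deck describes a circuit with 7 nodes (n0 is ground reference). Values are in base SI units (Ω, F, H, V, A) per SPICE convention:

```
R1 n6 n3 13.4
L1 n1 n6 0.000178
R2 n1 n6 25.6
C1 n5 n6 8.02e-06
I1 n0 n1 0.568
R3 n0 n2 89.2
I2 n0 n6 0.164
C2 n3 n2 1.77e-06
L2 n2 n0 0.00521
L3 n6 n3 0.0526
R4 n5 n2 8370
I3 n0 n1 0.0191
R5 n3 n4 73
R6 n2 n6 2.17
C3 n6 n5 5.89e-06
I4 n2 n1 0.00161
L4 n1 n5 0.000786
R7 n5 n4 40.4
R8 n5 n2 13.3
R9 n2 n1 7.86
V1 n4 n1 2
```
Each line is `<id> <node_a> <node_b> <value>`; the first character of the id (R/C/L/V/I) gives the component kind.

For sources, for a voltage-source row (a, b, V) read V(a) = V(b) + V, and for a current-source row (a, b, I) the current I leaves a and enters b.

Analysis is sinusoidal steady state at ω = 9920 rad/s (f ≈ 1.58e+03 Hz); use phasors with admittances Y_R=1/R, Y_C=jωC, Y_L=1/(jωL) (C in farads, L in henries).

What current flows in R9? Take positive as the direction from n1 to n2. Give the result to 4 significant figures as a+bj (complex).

Apply KCL at each of the 6 non-ground nodes and solve the resulting linear system.
Node n1: branches {L1, R2, I1, I3, I4, L4, R9, V1} → V_1 = 18.08+29.43j
Node n2: branches {R3, C2, L2, R4, R6, I4, R8, R9} → V_2 = 16.84+29.06j
Node n3: branches {R1, C2, L3, R5} → V_3 = 18.17+28.76j
Node n4: branches {R5, R7, V1} → V_4 = 20.08+29.43j
Node n5: branches {C1, R4, C3, L4, R7, R8} → V_5 = 18.26+28.86j
Node n6: branches {R1, L1, R2, C1, I2, L3, R6, C3} → V_6 = 17.88+28.94j
Source currents: i(V1)=-0.07128-0.02336j

0.1583+0.04716j A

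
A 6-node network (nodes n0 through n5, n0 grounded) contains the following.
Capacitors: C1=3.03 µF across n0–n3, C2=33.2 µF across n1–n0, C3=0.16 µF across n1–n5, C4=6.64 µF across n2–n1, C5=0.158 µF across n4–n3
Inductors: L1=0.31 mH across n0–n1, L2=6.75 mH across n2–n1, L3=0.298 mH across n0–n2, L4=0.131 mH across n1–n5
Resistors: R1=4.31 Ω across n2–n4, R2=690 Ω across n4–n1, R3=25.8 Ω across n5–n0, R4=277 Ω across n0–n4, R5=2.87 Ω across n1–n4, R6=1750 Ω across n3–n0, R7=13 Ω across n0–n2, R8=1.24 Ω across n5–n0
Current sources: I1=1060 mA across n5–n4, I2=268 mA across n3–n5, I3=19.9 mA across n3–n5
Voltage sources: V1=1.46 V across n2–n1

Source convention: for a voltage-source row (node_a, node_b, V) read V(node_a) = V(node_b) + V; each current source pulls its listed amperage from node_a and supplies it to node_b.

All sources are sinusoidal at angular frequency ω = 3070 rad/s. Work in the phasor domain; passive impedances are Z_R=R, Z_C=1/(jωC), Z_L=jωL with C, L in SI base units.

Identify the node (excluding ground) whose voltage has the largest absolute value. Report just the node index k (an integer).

Apply KCL at each of the 5 non-ground nodes and solve the resulting linear system.
Node n1: branches {L1, C2, R2, C3, L2, C4, R5, L4, V1} → V_1 = -0.6697+0.3454j
Node n2: branches {R1, L2, C4, R7, L3, V1} → V_2 = 0.7903+0.3454j
Node n3: branches {C1, R6, C5, I2, I3} → V_3 = -1.629+29.34j
Node n4: branches {R1, R2, R4, I1, R5, C5} → V_4 = 1.699+0.3406j
Node n5: branches {C3, R3, I1, I2, R8, I3, L4} → V_5 = -0.5897+0.2354j
Source currents: i(V1)=-0.2275+0.8768j

3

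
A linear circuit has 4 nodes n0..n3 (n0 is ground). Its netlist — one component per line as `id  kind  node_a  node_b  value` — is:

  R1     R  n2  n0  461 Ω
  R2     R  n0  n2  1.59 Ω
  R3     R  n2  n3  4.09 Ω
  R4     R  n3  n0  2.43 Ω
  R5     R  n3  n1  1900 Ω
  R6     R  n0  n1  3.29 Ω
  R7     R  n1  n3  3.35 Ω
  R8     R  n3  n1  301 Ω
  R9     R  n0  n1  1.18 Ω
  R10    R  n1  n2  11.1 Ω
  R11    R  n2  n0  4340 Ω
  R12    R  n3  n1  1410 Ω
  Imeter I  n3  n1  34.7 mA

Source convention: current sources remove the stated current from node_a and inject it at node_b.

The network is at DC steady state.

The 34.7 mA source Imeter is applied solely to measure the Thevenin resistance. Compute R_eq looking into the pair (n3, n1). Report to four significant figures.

Apply KCL at each of the 3 non-ground nodes and solve the resulting linear system.
Node n1: branches {R5, R6, R7, R8, R9, R10, R12, Imeter} → V_1 = 0.01559
Node n2: branches {R1, R2, R3, R10, R11} → V_2 = -0.006903
Node n3: branches {R3, R4, R5, R7, R8, R12, Imeter} → V_3 = -0.03302

R_eq = 1.401 Ω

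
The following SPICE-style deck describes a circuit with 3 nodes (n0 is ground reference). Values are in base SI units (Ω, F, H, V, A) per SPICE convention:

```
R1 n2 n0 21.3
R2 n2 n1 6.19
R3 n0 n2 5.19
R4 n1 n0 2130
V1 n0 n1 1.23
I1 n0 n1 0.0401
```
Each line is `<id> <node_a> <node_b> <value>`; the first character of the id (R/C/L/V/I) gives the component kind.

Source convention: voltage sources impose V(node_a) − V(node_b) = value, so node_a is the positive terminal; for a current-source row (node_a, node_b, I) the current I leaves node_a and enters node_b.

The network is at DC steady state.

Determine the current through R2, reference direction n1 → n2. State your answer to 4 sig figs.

MNA unknowns: 2 node voltages V₁..V_2 plus 1 source current (V1)
R1: Y=0.04695 on G[2,0]
R2: Y=0.1616 on G[2,1]
R3: Y=0.1927 on G[0,2]
R4: Y=0.0004695 on G[1,0]
V1: row V0−V1=1.23, i_V1 at 0,1
I1: z[0]−=0.0401, z[1]+=0.0401
solve → V1=-1.230, V2=-0.4953
aux → i_V1=-0.1594

-0.1187 A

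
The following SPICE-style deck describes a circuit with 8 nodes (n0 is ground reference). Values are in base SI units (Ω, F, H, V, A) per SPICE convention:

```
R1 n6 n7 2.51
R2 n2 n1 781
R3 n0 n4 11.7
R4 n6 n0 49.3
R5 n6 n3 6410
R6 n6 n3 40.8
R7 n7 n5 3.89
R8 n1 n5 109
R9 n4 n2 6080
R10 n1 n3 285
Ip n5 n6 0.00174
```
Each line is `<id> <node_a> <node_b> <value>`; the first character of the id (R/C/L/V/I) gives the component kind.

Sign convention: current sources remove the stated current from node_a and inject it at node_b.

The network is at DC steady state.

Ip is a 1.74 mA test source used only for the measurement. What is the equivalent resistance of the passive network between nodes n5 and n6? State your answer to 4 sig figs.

Element admittances at DC:
  Y(R1) = 0.3984 S between n6,n7
  Y(R2) = 0.001280 S between n2,n1
  Y(R3) = 0.08547 S between n0,n4
  Y(R4) = 0.02028 S between n6,n0
  Y(R5) = 0.0001560 S between n6,n3
  Y(R6) = 0.02451 S between n6,n3
  Y(R7) = 0.2571 S between n7,n5
  Y(R8) = 0.009174 S between n1,n5
  Y(R9) = 0.0001645 S between n4,n2
  Y(R10) = 0.003509 S between n1,n3
  Ip: injects 0.00174 A into n6 (from n5)
Assemble and solve the 7×7 MNA system:
  V(n1)=-0.008064  V(n2)=-0.007147  V(n3)=-0.0009536  V(n4)=-1.373e-05  V(n5)=-0.01091  V(n6)=5.784e-05  V(n7)=-0.004244

R_eq = 6.304 Ω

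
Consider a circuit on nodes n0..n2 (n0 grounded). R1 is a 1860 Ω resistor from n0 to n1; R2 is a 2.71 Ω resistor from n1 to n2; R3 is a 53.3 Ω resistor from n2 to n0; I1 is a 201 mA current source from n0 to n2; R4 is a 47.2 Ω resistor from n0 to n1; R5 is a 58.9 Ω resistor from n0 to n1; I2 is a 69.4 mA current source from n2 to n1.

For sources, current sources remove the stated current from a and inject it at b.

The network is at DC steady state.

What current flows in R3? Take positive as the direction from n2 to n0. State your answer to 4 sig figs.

0.06781 A

Apply KCL at each of the 2 non-ground nodes and solve the resulting linear system.
Node n1: branches {R1, R2, R4, R5, I2} → V_1 = 3.441
Node n2: branches {R2, R3, I1, I2} → V_2 = 3.614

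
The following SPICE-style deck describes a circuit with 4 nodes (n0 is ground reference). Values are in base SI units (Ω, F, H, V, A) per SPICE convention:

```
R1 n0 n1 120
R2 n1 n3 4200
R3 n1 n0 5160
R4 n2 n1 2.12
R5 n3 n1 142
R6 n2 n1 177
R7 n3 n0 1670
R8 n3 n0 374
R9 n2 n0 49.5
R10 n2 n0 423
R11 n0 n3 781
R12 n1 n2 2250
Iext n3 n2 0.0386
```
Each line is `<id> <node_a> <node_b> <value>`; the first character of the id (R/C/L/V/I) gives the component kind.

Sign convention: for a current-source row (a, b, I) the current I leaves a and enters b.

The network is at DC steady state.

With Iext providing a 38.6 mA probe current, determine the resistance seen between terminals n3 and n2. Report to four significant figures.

R_eq = 90.01 Ω

Element admittances at DC:
  Y(R1) = 0.008333 S between n0,n1
  Y(R2) = 0.0002381 S between n1,n3
  Y(R3) = 0.0001938 S between n1,n0
  Y(R4) = 0.4717 S between n2,n1
  Y(R5) = 0.007042 S between n3,n1
  Y(R6) = 0.005650 S between n2,n1
  Y(R7) = 0.0005988 S between n3,n0
  Y(R8) = 0.002674 S between n3,n0
  Y(R9) = 0.02020 S between n2,n0
  Y(R10) = 0.002364 S between n2,n0
  Y(R11) = 0.001280 S between n0,n3
  Y(R12) = 0.0004444 S between n1,n2
  Iext: injects 0.0386 A into n2 (from n3)
Assemble and solve the 3×3 MNA system:
  V(n1)=0.3988  V(n2)=0.4579  V(n3)=-3.017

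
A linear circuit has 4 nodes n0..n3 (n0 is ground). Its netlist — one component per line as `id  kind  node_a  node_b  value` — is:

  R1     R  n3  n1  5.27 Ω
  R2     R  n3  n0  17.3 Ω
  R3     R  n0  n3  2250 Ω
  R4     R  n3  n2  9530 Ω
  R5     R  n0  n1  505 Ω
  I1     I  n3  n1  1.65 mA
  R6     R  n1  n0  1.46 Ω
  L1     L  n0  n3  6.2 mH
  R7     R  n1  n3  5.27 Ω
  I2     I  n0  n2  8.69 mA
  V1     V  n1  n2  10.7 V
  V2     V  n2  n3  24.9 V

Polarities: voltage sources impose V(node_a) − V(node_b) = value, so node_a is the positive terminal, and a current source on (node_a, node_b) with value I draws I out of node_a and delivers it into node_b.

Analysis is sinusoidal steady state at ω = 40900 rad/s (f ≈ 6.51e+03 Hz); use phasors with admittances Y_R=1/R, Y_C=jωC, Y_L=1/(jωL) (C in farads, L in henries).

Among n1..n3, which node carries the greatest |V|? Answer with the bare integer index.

3

Apply KCL at each of the 3 non-ground nodes and solve the resulting linear system.
Node n1: branches {R1, R5, I1, R6, R7, V1} → V_1 = 2.795-0.1736j
Node n2: branches {R4, I2, V1, V2} → V_2 = -7.905-0.1736j
Node n3: branches {R1, R2, R3, R4, I1, L1, R7, V2} → V_3 = -32.80-0.1736j
Source currents: i(V1)=-15.43+0.1193j, i(V2)=-15.42+0.1193j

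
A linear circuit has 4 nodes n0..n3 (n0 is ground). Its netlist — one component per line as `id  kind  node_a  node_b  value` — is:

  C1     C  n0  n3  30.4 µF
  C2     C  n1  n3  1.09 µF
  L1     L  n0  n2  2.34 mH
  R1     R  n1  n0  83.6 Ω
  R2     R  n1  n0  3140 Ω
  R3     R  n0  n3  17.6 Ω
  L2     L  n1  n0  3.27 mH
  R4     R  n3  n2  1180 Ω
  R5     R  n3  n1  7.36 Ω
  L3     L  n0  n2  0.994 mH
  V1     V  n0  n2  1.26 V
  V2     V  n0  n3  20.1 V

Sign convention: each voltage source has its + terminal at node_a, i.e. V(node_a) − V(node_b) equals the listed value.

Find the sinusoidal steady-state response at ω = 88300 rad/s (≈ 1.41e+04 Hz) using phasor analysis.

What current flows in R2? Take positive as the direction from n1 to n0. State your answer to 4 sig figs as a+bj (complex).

-0.006087-0.0003462j A

MNA unknowns: 3 node voltages V₁..V_3 plus 2 source currents (V1, V2)
C1: Y=0.000+2.684j on G[0,3]
C2: Y=0.000+0.09625j on G[1,3]
L1: Y=0.000-0.004840j on G[0,2]
R1: Y=0.01196+0.000j on G[1,0]
R2: Y=0.0003185+0.000j on G[1,0]
R3: Y=0.05682+0.000j on G[0,3]
L2: Y=0.000-0.003463j on G[1,0]
R4: Y=0.0008475+0.000j on G[3,2]
R5: Y=0.1359+0.000j on G[3,1]
L3: Y=0.000-0.01139j on G[0,2]
V1: row V0−V2=1.26, i_V1 at 0,2
V2: row V0−V3=20.1, i_V2 at 0,3
solve → V1=-19.11-1.087j, V2=-1.260+0.000j, V3=-20.10+0.000j
aux → i_V1=0.01597+0.02045j, i_V2=-1.397-53.90j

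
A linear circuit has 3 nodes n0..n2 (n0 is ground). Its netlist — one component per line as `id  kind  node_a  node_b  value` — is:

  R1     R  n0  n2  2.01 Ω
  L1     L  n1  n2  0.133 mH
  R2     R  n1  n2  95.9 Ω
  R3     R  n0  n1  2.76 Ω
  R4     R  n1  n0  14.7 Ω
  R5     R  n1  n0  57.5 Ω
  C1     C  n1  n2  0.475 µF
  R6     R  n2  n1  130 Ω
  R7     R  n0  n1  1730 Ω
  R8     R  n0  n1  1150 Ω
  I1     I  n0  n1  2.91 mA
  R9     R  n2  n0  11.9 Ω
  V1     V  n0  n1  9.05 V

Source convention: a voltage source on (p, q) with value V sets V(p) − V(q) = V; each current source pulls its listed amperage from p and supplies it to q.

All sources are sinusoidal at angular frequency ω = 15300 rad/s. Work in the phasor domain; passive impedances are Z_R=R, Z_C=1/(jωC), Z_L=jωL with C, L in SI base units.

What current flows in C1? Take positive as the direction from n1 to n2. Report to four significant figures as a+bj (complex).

Element admittances at ω=15300 rad/s:
  Y(R1) = 0.4975+0.000j S between n0,n2
  Y(L1) = 0.000-0.4914j S between n1,n2
  Y(R2) = 0.01043+0.000j S between n1,n2
  Y(R3) = 0.3623+0.000j S between n0,n1
  Y(R4) = 0.06803+0.000j S between n1,n0
  Y(R5) = 0.01739+0.000j S between n1,n0
  Y(C1) = 0.000+0.007267j S between n1,n2
  Y(R6) = 0.007692+0.000j S between n2,n1
  Y(R7) = 0.0005780+0.000j S between n0,n1
  Y(R8) = 0.0008696+0.000j S between n0,n1
  I1: injects 0.00291 A into n1 (from n0)
  Y(R9) = 0.08403+0.000j S between n2,n0
  V1: constraint V(n0)−V(n1) = 9.05
Assemble and solve the 3×3 MNA system:
  V(n1)=-9.050+0.000j  V(n2)=-3.737+4.290j
  i(V1)=-6.241+2.495j

0.03118-0.03861j A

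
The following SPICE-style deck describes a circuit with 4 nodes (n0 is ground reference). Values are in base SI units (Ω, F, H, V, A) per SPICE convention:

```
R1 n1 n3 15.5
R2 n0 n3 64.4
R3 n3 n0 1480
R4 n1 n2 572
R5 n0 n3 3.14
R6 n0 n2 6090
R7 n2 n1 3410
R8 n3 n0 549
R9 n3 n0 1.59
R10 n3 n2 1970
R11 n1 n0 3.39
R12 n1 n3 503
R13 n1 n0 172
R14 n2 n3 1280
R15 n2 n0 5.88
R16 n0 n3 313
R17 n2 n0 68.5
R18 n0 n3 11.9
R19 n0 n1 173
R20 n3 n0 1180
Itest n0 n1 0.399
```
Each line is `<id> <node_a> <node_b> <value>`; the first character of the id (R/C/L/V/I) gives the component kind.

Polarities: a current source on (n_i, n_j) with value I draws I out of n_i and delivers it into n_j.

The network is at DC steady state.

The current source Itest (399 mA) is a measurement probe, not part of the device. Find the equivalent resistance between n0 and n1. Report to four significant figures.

R_eq = 2.694 Ω

Apply KCL at each of the 3 non-ground nodes and solve the resulting linear system.
Node n1: branches {R1, R4, R7, R11, R12, R13, R19, Itest} → V_1 = 1.075
Node n2: branches {R4, R6, R7, R10, R14, R15, R17} → V_2 = 0.01210
Node n3: branches {R1, R2, R3, R5, R8, R9, R10, R12, R14, R16, R18, R20} → V_3 = 0.06377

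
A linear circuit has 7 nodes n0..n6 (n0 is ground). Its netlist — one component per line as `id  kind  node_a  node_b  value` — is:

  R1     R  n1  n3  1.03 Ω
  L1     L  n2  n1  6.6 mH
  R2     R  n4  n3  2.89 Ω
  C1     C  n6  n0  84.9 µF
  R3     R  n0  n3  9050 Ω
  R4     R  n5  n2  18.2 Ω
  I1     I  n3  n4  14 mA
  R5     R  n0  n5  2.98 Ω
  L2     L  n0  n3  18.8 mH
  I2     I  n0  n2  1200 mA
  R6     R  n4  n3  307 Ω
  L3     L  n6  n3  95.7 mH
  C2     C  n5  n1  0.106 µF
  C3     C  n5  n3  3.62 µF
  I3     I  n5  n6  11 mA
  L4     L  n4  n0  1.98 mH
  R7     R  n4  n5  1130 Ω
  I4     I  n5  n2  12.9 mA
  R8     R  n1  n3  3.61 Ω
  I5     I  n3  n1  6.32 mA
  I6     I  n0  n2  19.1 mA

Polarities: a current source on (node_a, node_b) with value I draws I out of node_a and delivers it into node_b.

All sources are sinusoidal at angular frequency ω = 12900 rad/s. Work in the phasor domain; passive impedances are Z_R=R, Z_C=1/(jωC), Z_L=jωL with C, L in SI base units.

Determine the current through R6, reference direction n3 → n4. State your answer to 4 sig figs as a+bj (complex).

Element admittances at ω=12900 rad/s:
  Y(R1) = 0.9709+0.000j S between n1,n3
  Y(L1) = 0.000-0.01175j S between n2,n1
  Y(R2) = 0.3460+0.000j S between n4,n3
  Y(C1) = 0.000+1.095j S between n6,n0
  Y(R3) = 0.0001105+0.000j S between n0,n3
  Y(R4) = 0.05495+0.000j S between n5,n2
  I1: injects 0.014 A into n4 (from n3)
  Y(R5) = 0.3356+0.000j S between n0,n5
  Y(L2) = 0.000-0.004123j S between n0,n3
  I2: injects 1.2 A into n2 (from n0)
  Y(R6) = 0.003257+0.000j S between n4,n3
  Y(L3) = 0.000-0.0008100j S between n6,n3
  Y(C2) = 0.000+0.001367j S between n5,n1
  Y(C3) = 0.000+0.04670j S between n5,n3
  I3: injects 0.011 A into n6 (from n5)
  Y(L4) = 0.000-0.03915j S between n4,n0
  Y(R7) = 0.0008850+0.000j S between n4,n5
  I4: injects 0.0129 A into n2 (from n5)
  Y(R8) = 0.2770+0.000j S between n1,n3
  I5: injects 0.00632 A into n1 (from n3)
  I6: injects 0.0191 A into n2 (from n0)
Assemble and solve the 6×6 MNA system:
  V(n1)=8.065-5.282j  V(n2)=24.47+4.613j  V(n3)=7.974-5.123j  V(n4)=8.469-4.160j  V(n5)=4.158+1.107j  V(n6)=-0.005902-0.006259j

-0.001614-0.003136j A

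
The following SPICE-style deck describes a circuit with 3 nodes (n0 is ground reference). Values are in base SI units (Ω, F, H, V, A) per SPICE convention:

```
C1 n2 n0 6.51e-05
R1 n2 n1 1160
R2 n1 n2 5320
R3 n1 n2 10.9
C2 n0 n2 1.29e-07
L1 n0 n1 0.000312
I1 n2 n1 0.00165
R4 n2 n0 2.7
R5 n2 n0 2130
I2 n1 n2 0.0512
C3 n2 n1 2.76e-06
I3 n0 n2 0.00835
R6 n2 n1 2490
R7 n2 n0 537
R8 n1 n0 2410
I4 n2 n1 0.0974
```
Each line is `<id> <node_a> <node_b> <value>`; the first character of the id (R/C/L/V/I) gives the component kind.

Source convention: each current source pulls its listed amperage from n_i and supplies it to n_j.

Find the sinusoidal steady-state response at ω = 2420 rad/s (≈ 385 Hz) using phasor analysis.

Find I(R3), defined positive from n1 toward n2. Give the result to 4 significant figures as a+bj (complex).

0.006795-0.0001223j A

Apply KCL at each of the 2 non-ground nodes and solve the resulting linear system.
Node n1: branches {R1, R2, R3, L1, I1, I2, C3, R6, R8, I4} → V_1 = 0.0002894+0.03091j
Node n2: branches {C1, R1, R2, R3, C2, I1, R4, R5, I2, C3, I3, R6, R7, I4} → V_2 = -0.07378+0.03224j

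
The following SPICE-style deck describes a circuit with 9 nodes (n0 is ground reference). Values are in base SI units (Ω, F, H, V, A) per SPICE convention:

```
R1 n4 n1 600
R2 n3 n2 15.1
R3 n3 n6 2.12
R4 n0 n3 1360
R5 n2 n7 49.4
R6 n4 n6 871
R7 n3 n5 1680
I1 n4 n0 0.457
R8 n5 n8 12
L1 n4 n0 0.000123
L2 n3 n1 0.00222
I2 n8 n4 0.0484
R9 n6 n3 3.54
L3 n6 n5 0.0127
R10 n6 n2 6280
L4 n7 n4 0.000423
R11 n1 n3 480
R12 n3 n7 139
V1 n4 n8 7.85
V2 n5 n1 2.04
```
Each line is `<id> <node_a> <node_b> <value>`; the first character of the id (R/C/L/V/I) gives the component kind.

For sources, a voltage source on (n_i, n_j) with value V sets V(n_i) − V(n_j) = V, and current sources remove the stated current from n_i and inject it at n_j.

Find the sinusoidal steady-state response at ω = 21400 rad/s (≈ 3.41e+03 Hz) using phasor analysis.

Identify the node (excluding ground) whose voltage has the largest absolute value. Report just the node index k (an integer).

1

Apply KCL at each of the 8 non-ground nodes and solve the resulting linear system.
Node n1: branches {R1, L2, R11, V2} → V_1 = -8.552-2.147j
Node n2: branches {R2, R5, R10} → V_2 = -3.677+0.6042j
Node n3: branches {R2, R3, R4, R7, L2, R9, R11, R12} → V_3 = -4.587+1.397j
Node n4: branches {R1, R6, I1, L1, I2, L4, V1} → V_4 = 0.002703-1.194j
Node n5: branches {R7, R8, L3, V2} → V_5 = -6.512-2.147j
Node n6: branches {R3, R6, R9, L3, R10} → V_6 = -4.597+1.402j
Node n7: branches {R5, L4, R12} → V_7 = -0.6943-1.994j
Node n8: branches {R8, I2, V1} → V_8 = -7.847-1.194j
Source currents: i(V1)=-0.06291+0.07941j, i(V2)=-0.09710+0.07448j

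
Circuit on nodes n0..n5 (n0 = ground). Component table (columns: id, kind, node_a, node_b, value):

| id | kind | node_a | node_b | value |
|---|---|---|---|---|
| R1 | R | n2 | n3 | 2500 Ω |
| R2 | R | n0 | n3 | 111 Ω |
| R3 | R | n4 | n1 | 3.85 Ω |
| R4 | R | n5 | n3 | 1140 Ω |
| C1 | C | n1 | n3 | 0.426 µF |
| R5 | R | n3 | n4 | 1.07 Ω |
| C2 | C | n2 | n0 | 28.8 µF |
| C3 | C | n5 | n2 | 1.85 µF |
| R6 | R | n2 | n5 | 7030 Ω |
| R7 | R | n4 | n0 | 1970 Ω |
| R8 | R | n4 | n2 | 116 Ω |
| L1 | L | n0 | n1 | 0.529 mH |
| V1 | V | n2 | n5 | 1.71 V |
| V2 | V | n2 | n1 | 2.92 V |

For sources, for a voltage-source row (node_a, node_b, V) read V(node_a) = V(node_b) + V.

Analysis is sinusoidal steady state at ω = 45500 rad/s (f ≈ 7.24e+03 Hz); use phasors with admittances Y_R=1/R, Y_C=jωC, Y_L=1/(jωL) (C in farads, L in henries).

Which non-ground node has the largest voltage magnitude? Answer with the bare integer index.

MNA unknowns: 5 node voltages V₁..V_5 plus 2 source currents (V1, V2)
R1: Y=0.0004000+0.000j on G[2,3]
R2: Y=0.009009+0.000j on G[0,3]
R3: Y=0.2597+0.000j on G[4,1]
R4: Y=0.0008772+0.000j on G[5,3]
C1: Y=0.000+0.01938j on G[1,3]
R5: Y=0.9346+0.000j on G[3,4]
C2: Y=0.000+1.310j on G[2,0]
C3: Y=0.000+0.08417j on G[5,2]
R6: Y=0.0001422+0.000j on G[2,5]
R7: Y=0.0005076+0.000j on G[4,0]
R8: Y=0.008621+0.000j on G[4,2]
L1: Y=0.000-0.04155j on G[0,1]
V1: row V2−V5=1.71, i_V1 at 2,5
V2: row V2−V1=2.92, i_V2 at 2,1
solve → V1=-3.015-0.02092j, V2=-0.09531-0.02092j, V3=-2.788-0.04012j, V4=-2.817-0.03582j, V5=-1.805-0.02092j
aux → i_V1=0.0006189-0.1439j, i_V2=-0.05282+0.1247j

1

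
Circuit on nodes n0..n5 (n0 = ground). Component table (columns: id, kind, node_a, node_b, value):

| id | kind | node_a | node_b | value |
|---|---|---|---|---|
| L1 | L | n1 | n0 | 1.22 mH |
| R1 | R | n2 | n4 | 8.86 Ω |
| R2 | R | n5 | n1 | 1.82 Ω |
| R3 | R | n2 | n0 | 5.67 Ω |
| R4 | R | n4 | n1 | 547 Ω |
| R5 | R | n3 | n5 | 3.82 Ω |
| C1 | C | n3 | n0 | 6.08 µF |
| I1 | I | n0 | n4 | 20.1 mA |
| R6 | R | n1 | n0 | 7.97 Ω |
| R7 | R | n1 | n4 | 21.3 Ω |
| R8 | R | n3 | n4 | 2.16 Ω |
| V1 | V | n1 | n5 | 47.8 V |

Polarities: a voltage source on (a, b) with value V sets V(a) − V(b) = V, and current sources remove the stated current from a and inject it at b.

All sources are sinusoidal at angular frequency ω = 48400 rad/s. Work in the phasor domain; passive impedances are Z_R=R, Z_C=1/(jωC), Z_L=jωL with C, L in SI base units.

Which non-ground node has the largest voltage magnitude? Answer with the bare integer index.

1

MNA unknowns: 5 node voltages V₁..V_5 plus 1 source current (V1)
L1: Y=0.000-0.01694j on G[1,0]
R1: Y=0.1129+0.000j on G[2,4]
R2: Y=0.5495+0.000j on G[5,1]
R3: Y=0.1764+0.000j on G[2,0]
R4: Y=0.001828+0.000j on G[4,1]
R5: Y=0.2618+0.000j on G[3,5]
C1: Y=0.000+0.2943j on G[3,0]
I1: z[0]−=0.0201, z[4]+=0.0201
R6: Y=0.1255+0.000j on G[1,0]
R7: Y=0.04695+0.000j on G[1,4]
R8: Y=0.4630+0.000j on G[3,4]
V1: row V1−V5=47.8, i_V1 at 1,5
solve → V1=25.54+8.660j, V2=-0.5321+3.707j, V3=-4.444+11.00j, V4=-1.364+9.500j, V5=-22.26+8.660j
aux → i_V1=-30.93-0.6130j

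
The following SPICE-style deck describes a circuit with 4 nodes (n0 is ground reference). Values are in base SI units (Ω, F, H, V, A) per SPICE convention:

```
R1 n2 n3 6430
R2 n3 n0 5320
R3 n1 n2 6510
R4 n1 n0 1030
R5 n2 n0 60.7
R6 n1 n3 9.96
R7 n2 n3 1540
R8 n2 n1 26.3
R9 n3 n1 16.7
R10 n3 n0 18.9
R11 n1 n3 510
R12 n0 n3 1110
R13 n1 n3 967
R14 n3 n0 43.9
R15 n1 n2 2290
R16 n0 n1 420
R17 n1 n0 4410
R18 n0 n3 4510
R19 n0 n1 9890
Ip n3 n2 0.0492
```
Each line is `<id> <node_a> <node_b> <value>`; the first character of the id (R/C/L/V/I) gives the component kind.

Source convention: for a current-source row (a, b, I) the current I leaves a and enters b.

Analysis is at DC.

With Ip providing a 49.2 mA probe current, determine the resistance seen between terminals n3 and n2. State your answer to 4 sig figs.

MNA unknowns: 3 node voltages V₁..V_3
R1: Y=0.0001555 on G[2,3]
R2: Y=0.0001880 on G[3,0]
R3: Y=0.0001536 on G[1,2]
R4: Y=0.0009709 on G[1,0]
R5: Y=0.01647 on G[2,0]
R6: Y=0.1004 on G[1,3]
R7: Y=0.0006494 on G[2,3]
R8: Y=0.03802 on G[2,1]
R9: Y=0.05988 on G[3,1]
R10: Y=0.05291 on G[3,0]
R11: Y=0.001961 on G[1,3]
R12: Y=0.0009009 on G[0,3]
R13: Y=0.001034 on G[1,3]
R14: Y=0.02278 on G[3,0]
R15: Y=0.0004367 on G[1,2]
R16: Y=0.002381 on G[0,1]
R17: Y=0.0002268 on G[1,0]
R18: Y=0.0002217 on G[0,3]
R19: Y=0.0001011 on G[0,1]
Ip: z[3]−=0.0492, z[2]+=0.0492
solve → V1=0.01531, V2=0.8881, V3=-0.1907

R_eq = 21.93 Ω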